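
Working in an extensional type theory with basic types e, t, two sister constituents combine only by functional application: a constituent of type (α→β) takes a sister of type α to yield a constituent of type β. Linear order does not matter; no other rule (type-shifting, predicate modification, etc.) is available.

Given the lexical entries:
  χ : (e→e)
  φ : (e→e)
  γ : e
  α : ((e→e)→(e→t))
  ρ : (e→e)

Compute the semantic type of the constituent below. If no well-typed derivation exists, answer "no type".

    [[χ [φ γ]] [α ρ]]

t

[φ γ] — φ of type (e→e) combines with γ of type e: type e.
[χ [φ γ]] — χ of type (e→e) combines with [φ γ] of type e: type e.
[α ρ] — α of type ((e→e)→(e→t)) combines with ρ of type (e→e): type (e→t).
[[χ [φ γ]] [α ρ]] — [α ρ] of type (e→t) combines with [χ [φ γ]] of type e: type t.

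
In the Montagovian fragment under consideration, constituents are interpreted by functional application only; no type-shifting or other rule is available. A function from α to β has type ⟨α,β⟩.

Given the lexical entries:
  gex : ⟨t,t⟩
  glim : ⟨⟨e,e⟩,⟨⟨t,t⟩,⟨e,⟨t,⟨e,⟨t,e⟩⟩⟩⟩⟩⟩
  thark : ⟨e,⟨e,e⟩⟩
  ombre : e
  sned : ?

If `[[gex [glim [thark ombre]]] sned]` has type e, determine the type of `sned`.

[[gex [glim [thark ombre]]] sned] must have type e. The sister [gex [glim [thark ombre]]] has type ⟨e,⟨t,⟨e,⟨t,e⟩⟩⟩⟩; that is not a function onto e, so sned must be the functor, of type ⟨⟨e,⟨t,⟨e,⟨t,e⟩⟩⟩⟩,e⟩.

⟨⟨e,⟨t,⟨e,⟨t,e⟩⟩⟩⟩,e⟩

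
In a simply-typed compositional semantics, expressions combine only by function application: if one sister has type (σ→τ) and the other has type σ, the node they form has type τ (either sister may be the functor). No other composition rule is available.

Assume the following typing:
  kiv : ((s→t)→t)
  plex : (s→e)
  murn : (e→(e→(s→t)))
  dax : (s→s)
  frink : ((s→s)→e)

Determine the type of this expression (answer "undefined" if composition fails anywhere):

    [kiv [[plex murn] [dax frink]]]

At [plex murn]: neither (s→e) nor (e→(e→(s→t))) can take the other as argument; the node is ill-typed.

undefined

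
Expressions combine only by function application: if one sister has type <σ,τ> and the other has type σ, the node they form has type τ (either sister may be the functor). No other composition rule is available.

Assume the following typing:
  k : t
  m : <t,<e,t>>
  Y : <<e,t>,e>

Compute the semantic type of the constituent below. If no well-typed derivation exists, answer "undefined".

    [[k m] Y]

e

[k m]: functor m : <t,<e,t>>, argument k : t; result <e,t>.
[[k m] Y]: functor Y : <<e,t>,e>, argument [k m] : <e,t>; result e.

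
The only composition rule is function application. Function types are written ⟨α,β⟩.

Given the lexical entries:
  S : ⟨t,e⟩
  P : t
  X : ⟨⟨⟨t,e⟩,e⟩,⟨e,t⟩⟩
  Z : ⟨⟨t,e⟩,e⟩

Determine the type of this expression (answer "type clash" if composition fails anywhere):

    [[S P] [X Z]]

t

[S P]: S is ⟨t,e⟩, P is t; result e.
[X Z]: X is ⟨⟨⟨t,e⟩,e⟩,⟨e,t⟩⟩, Z is ⟨⟨t,e⟩,e⟩; result ⟨e,t⟩.
[[S P] [X Z]]: [X Z] is ⟨e,t⟩, [S P] is e; result t.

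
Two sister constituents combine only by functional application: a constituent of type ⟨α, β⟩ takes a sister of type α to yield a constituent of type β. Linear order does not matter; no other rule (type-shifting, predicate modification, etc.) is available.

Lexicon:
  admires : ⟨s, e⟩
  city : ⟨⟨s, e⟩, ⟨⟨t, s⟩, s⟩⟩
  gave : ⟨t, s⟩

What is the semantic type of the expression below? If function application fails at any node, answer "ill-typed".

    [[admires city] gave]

[admires city]: functor city : ⟨⟨s, e⟩, ⟨⟨t, s⟩, s⟩⟩, argument admires : ⟨s, e⟩; result ⟨⟨t, s⟩, s⟩.
[[admires city] gave]: functor [admires city] : ⟨⟨t, s⟩, s⟩, argument gave : ⟨t, s⟩; result s.

s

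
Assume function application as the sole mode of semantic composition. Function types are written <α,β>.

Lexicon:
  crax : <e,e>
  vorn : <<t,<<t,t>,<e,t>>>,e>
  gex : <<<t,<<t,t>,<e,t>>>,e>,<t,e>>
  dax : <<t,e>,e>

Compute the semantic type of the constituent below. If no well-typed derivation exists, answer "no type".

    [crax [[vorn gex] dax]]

e

[vorn gex]: <<<t,<<t,t>,<e,t>>>,e>,<t,e>> applied to <<t,<<t,t>,<e,t>>>,e> yields <t,e>.
[[vorn gex] dax]: <<t,e>,e> applied to <t,e> yields e.
[crax [[vorn gex] dax]]: <e,e> applied to e yields e.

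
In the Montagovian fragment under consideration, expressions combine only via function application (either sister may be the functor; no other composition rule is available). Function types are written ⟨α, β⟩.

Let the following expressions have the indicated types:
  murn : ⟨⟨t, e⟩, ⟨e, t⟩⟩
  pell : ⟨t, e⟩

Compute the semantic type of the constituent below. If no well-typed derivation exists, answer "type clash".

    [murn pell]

⟨e, t⟩

[murn pell]: functor murn : ⟨⟨t, e⟩, ⟨e, t⟩⟩, argument pell : ⟨t, e⟩; result ⟨e, t⟩.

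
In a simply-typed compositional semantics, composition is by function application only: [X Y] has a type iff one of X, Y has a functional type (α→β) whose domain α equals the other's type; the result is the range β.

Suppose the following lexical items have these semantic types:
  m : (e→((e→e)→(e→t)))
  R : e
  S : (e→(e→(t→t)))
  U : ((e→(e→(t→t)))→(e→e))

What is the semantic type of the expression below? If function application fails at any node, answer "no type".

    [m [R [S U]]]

[S U]: functor U : ((e→(e→(t→t)))→(e→e)), argument S : (e→(e→(t→t))); result (e→e).
[R [S U]]: functor [S U] : (e→e), argument R : e; result e.
[m [R [S U]]]: functor m : (e→((e→e)→(e→t))), argument [R [S U]] : e; result ((e→e)→(e→t)).

((e→e)→(e→t))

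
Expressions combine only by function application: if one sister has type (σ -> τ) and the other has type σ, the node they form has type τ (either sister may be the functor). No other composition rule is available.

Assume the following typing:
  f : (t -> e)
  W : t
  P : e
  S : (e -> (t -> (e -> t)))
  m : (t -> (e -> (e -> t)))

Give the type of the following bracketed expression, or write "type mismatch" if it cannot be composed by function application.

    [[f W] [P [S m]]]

type mismatch

[f W]: functor f : (t -> e), argument W : t; result e.
At [S m]: neither (e -> (t -> (e -> t))) nor (t -> (e -> (e -> t))) can take the other as argument; the node is ill-typed.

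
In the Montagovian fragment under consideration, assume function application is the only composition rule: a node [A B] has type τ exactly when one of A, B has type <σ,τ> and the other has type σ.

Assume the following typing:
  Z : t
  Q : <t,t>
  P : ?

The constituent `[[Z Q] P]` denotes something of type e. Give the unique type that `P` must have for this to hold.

<t,e>

At [[Z Q] P] (required: e): [Z Q] is t, which is not a function with range e; hence P is the functor — type <t,e>.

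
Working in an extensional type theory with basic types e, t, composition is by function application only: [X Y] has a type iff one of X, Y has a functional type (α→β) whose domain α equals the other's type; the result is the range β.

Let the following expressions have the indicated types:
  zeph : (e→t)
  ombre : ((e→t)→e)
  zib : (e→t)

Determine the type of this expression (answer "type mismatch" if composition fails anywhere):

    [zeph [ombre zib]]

[ombre zib] — ombre of type ((e→t)→e) combines with zib of type (e→t): type e.
[zeph [ombre zib]] — zeph of type (e→t) combines with [ombre zib] of type e: type t.

t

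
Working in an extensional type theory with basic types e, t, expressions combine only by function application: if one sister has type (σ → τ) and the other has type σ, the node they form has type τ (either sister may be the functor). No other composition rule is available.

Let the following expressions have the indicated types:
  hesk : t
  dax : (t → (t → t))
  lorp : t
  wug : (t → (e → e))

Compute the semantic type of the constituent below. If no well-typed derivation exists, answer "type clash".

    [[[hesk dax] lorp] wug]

(e → e)

[hesk dax] — dax of type (t → (t → t)) combines with hesk of type t: type (t → t).
[[hesk dax] lorp] — [hesk dax] of type (t → t) combines with lorp of type t: type t.
[[[hesk dax] lorp] wug] — wug of type (t → (e → e)) combines with [[hesk dax] lorp] of type t: type (e → e).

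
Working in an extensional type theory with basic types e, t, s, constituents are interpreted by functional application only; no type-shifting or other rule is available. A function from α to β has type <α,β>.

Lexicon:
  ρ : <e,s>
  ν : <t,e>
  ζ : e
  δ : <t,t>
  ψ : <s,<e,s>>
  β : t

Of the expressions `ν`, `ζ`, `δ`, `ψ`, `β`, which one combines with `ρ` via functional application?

ζ

ν : <t,e> — does not combine with ρ.
ζ — combines: ρ : <e,s> takes ζ : e as argument, giving s.
δ : <t,t> — does not combine with ρ.
ψ : <s,<e,s>> — does not combine with ρ.
β : t — does not combine with ρ.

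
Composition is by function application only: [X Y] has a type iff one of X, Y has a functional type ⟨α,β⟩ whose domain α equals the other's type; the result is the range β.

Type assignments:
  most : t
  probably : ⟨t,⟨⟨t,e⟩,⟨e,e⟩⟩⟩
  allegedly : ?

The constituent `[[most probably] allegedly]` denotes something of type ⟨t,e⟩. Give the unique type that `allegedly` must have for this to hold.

At [[most probably] allegedly] (required: ⟨t,e⟩): [most probably] is ⟨⟨t,e⟩,⟨e,e⟩⟩, which is not a function with range ⟨t,e⟩; hence allegedly is the functor — type ⟨⟨⟨t,e⟩,⟨e,e⟩⟩,⟨t,e⟩⟩.

⟨⟨⟨t,e⟩,⟨e,e⟩⟩,⟨t,e⟩⟩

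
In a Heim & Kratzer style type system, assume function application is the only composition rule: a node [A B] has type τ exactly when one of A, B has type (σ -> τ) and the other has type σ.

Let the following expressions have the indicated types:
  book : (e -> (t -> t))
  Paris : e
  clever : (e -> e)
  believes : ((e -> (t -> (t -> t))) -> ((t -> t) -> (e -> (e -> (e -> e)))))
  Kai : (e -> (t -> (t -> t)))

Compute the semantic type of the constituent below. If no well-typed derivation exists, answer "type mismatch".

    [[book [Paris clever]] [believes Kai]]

(e -> (e -> (e -> e)))

At [Paris clever], clever : (e -> e) takes Paris : e, giving e.
At [book [Paris clever]], book : (e -> (t -> t)) takes [Paris clever] : e, giving (t -> t).
At [believes Kai], believes : ((e -> (t -> (t -> t))) -> ((t -> t) -> (e -> (e -> (e -> e))))) takes Kai : (e -> (t -> (t -> t))), giving ((t -> t) -> (e -> (e -> (e -> e)))).
At [[book [Paris clever]] [believes Kai]], [believes Kai] : ((t -> t) -> (e -> (e -> (e -> e)))) takes [book [Paris clever]] : (t -> t), giving (e -> (e -> (e -> e))).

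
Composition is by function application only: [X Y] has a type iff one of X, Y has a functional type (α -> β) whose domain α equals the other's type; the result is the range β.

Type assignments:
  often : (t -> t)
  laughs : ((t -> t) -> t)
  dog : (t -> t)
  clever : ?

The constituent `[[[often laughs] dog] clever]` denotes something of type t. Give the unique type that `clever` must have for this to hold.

(t -> t)

At [[[often laughs] dog] clever] (required: t): [[often laughs] dog] is t, which is not a function with range t; hence clever is the functor — type (t -> t).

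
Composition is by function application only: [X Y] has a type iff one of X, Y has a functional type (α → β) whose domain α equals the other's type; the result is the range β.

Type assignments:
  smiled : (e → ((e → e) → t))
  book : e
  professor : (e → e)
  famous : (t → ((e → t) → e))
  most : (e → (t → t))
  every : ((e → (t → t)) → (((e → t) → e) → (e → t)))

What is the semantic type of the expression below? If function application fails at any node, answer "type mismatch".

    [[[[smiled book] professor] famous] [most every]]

[smiled book]: (e → ((e → e) → t)) applied to e yields ((e → e) → t).
[[smiled book] professor]: ((e → e) → t) applied to (e → e) yields t.
[[[smiled book] professor] famous]: (t → ((e → t) → e)) applied to t yields ((e → t) → e).
[most every]: ((e → (t → t)) → (((e → t) → e) → (e → t))) applied to (e → (t → t)) yields (((e → t) → e) → (e → t)).
[[[[smiled book] professor] famous] [most every]]: (((e → t) → e) → (e → t)) applied to ((e → t) → e) yields (e → t).

(e → t)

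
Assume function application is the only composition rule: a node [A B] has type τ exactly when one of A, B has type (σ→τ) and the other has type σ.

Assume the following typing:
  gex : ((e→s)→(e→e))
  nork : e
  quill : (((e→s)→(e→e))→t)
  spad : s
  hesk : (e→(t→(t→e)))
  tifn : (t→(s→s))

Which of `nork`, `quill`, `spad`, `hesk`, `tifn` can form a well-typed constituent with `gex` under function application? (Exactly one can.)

quill

nork : e — neither side's domain matches the other.
quill — combines: quill : (((e→s)→(e→e))→t) takes gex : ((e→s)→(e→e)) as argument, giving t.
spad : s — neither side's domain matches the other.
hesk : (e→(t→(t→e))) — neither side's domain matches the other.
tifn : (t→(s→s)) — neither side's domain matches the other.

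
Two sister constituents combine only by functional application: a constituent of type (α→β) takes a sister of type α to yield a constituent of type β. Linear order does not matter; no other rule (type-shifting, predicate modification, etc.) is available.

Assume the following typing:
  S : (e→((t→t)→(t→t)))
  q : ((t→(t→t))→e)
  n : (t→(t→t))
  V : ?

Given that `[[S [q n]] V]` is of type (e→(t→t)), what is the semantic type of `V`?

(((t→t)→(t→t))→(e→(t→t)))

[[S [q n]] V] is required to be (e→(t→t)). [S [q n]] : ((t→t)→(t→t)) cannot yield (e→(t→t)) as functor, so V : (((t→t)→(t→t))→(e→(t→t))).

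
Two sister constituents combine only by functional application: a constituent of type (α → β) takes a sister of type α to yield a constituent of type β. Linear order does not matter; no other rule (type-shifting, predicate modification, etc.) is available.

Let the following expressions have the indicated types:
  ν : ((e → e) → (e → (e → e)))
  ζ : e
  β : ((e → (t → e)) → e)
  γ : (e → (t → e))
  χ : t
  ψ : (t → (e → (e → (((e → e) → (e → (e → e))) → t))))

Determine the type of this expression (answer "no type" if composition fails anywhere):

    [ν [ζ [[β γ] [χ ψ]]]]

[β γ] — β of type ((e → (t → e)) → e) combines with γ of type (e → (t → e)): type e.
[χ ψ] — ψ of type (t → (e → (e → (((e → e) → (e → (e → e))) → t)))) combines with χ of type t: type (e → (e → (((e → e) → (e → (e → e))) → t))).
[[β γ] [χ ψ]] — [χ ψ] of type (e → (e → (((e → e) → (e → (e → e))) → t))) combines with [β γ] of type e: type (e → (((e → e) → (e → (e → e))) → t)).
[ζ [[β γ] [χ ψ]]] — [[β γ] [χ ψ]] of type (e → (((e → e) → (e → (e → e))) → t)) combines with ζ of type e: type (((e → e) → (e → (e → e))) → t).
[ν [ζ [[β γ] [χ ψ]]]] — [ζ [[β γ] [χ ψ]]] of type (((e → e) → (e → (e → e))) → t) combines with ν of type ((e → e) → (e → (e → e))): type t.

t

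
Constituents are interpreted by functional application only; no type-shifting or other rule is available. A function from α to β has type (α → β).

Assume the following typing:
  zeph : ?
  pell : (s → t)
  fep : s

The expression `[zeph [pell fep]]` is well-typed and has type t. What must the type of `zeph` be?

(t → t)

For [zeph [pell fep]] to have type t with [pell fep] of type t, zeph must be the function: zeph : (t → t).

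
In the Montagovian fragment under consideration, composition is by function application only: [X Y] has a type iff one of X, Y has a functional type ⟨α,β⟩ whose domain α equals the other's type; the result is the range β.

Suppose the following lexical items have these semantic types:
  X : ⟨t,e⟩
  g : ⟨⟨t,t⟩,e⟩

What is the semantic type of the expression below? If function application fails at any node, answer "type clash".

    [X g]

At [X g]: neither ⟨t,e⟩ nor ⟨⟨t,t⟩,e⟩ can take the other as argument; the node is ill-typed.

type clash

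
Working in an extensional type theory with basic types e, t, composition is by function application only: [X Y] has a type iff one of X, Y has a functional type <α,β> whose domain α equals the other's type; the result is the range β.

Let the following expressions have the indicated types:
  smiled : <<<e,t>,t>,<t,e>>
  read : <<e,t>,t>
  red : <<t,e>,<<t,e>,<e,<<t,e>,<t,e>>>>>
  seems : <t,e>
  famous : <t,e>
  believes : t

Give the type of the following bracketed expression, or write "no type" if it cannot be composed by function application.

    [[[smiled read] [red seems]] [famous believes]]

<<t,e>,<t,e>>

[smiled read]: smiled is <<<e,t>,t>,<t,e>>, read is <<e,t>,t>; result <t,e>.
[red seems]: red is <<t,e>,<<t,e>,<e,<<t,e>,<t,e>>>>>, seems is <t,e>; result <<t,e>,<e,<<t,e>,<t,e>>>>.
[[smiled read] [red seems]]: [red seems] is <<t,e>,<e,<<t,e>,<t,e>>>>, [smiled read] is <t,e>; result <e,<<t,e>,<t,e>>>.
[famous believes]: famous is <t,e>, believes is t; result e.
[[[smiled read] [red seems]] [famous believes]]: [[smiled read] [red seems]] is <e,<<t,e>,<t,e>>>, [famous believes] is e; result <<t,e>,<t,e>>.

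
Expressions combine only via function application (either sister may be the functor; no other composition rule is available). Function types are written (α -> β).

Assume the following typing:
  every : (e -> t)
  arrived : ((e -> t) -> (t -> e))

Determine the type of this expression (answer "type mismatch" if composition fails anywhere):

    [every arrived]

(t -> e)

[every arrived]: functor arrived : ((e -> t) -> (t -> e)), argument every : (e -> t); result (t -> e).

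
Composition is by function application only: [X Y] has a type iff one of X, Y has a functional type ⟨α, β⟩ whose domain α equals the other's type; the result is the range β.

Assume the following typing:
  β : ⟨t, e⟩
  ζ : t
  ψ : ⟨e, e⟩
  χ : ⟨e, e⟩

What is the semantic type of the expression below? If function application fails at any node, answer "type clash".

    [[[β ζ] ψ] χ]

e

[β ζ]: β is ⟨t, e⟩, ζ is t; result e.
[[β ζ] ψ]: ψ is ⟨e, e⟩, [β ζ] is e; result e.
[[[β ζ] ψ] χ]: χ is ⟨e, e⟩, [[β ζ] ψ] is e; result e.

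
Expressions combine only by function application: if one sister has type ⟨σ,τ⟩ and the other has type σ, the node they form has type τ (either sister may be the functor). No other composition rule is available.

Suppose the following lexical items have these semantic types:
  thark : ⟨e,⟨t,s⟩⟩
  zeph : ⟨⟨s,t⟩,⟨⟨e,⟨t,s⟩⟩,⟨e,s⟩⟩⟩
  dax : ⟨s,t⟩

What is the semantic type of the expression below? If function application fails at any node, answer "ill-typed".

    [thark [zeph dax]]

[zeph dax] — zeph of type ⟨⟨s,t⟩,⟨⟨e,⟨t,s⟩⟩,⟨e,s⟩⟩⟩ combines with dax of type ⟨s,t⟩: type ⟨⟨e,⟨t,s⟩⟩,⟨e,s⟩⟩.
[thark [zeph dax]] — [zeph dax] of type ⟨⟨e,⟨t,s⟩⟩,⟨e,s⟩⟩ combines with thark of type ⟨e,⟨t,s⟩⟩: type ⟨e,s⟩.

⟨e,s⟩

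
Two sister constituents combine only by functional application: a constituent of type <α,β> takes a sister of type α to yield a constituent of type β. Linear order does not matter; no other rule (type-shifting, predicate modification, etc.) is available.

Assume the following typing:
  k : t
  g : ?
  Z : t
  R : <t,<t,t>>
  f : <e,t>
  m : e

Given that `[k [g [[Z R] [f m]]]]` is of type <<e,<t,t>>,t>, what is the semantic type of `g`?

<t,<t,<<e,<t,t>>,t>>>

[k [g [[Z R] [f m]]]] is required to be <<e,<t,t>>,t>. k : t cannot yield <<e,<t,t>>,t> as functor, so [g [[Z R] [f m]]] : <t,<<e,<t,t>>,t>>.
[g [[Z R] [f m]]] is required to be <t,<<e,<t,t>>,t>>. [[Z R] [f m]] : t cannot yield <t,<<e,<t,t>>,t>> as functor, so g : <t,<t,<<e,<t,t>>,t>>>.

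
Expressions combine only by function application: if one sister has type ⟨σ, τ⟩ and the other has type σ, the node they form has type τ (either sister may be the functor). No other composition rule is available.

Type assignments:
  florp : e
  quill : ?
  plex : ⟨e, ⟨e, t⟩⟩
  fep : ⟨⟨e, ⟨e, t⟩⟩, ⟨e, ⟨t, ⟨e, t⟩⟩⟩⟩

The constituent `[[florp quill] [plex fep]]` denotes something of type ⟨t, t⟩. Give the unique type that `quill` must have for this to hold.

⟨e, ⟨⟨e, ⟨t, ⟨e, t⟩⟩⟩, ⟨t, t⟩⟩⟩

[[florp quill] [plex fep]] is required to be ⟨t, t⟩. [plex fep] : ⟨e, ⟨t, ⟨e, t⟩⟩⟩ cannot yield ⟨t, t⟩ as functor, so [florp quill] : ⟨⟨e, ⟨t, ⟨e, t⟩⟩⟩, ⟨t, t⟩⟩.
[florp quill] is required to be ⟨⟨e, ⟨t, ⟨e, t⟩⟩⟩, ⟨t, t⟩⟩. florp : e cannot yield ⟨⟨e, ⟨t, ⟨e, t⟩⟩⟩, ⟨t, t⟩⟩ as functor, so quill : ⟨e, ⟨⟨e, ⟨t, ⟨e, t⟩⟩⟩, ⟨t, t⟩⟩⟩.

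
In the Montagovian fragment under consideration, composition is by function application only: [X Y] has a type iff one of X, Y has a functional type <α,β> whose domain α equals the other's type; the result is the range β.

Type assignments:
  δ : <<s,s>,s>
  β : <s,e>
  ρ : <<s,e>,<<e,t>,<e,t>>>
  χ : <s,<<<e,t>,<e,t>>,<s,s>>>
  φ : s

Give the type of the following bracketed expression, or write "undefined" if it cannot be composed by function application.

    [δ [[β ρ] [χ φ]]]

s

At [β ρ], ρ : <<s,e>,<<e,t>,<e,t>>> takes β : <s,e>, giving <<e,t>,<e,t>>.
At [χ φ], χ : <s,<<<e,t>,<e,t>>,<s,s>>> takes φ : s, giving <<<e,t>,<e,t>>,<s,s>>.
At [[β ρ] [χ φ]], [χ φ] : <<<e,t>,<e,t>>,<s,s>> takes [β ρ] : <<e,t>,<e,t>>, giving <s,s>.
At [δ [[β ρ] [χ φ]]], δ : <<s,s>,s> takes [[β ρ] [χ φ]] : <s,s>, giving s.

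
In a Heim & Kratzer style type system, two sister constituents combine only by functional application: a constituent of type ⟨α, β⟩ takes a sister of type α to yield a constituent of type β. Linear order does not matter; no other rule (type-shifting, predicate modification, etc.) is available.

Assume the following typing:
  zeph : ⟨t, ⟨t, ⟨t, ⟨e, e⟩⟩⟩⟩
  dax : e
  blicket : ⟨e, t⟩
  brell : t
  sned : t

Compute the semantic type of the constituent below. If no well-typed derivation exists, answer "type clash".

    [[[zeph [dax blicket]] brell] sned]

⟨e, e⟩

[dax blicket]: functor blicket : ⟨e, t⟩, argument dax : e; result t.
[zeph [dax blicket]]: functor zeph : ⟨t, ⟨t, ⟨t, ⟨e, e⟩⟩⟩⟩, argument [dax blicket] : t; result ⟨t, ⟨t, ⟨e, e⟩⟩⟩.
[[zeph [dax blicket]] brell]: functor [zeph [dax blicket]] : ⟨t, ⟨t, ⟨e, e⟩⟩⟩, argument brell : t; result ⟨t, ⟨e, e⟩⟩.
[[[zeph [dax blicket]] brell] sned]: functor [[zeph [dax blicket]] brell] : ⟨t, ⟨e, e⟩⟩, argument sned : t; result ⟨e, e⟩.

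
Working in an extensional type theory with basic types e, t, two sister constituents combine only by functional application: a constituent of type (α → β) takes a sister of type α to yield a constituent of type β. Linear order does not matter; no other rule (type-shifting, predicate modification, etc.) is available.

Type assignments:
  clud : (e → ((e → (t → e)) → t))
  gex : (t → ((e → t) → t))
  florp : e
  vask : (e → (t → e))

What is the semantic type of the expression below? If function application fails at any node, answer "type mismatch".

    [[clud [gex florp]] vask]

At [gex florp]: neither (t → ((e → t) → t)) nor e can take the other as argument; the node is ill-typed.

type mismatch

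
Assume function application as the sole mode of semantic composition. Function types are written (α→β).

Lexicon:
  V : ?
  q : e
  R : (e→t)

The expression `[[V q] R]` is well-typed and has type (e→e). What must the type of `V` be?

(e→((e→t)→(e→e)))

At [[V q] R] (required: (e→e)): R is (e→t), which is not a function with range (e→e); hence [V q] is the functor — type ((e→t)→(e→e)).
At [V q] (required: ((e→t)→(e→e))): q is e, which is not a function with range ((e→t)→(e→e)); hence V is the functor — type (e→((e→t)→(e→e))).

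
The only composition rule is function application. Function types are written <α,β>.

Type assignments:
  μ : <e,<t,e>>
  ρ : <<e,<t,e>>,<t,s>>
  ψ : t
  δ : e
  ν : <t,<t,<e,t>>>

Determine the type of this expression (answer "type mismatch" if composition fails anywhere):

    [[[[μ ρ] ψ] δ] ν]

type mismatch

[μ ρ]: functor ρ : <<e,<t,e>>,<t,s>>, argument μ : <e,<t,e>>; result <t,s>.
[[μ ρ] ψ]: functor [μ ρ] : <t,s>, argument ψ : t; result s.
At [[[μ ρ] ψ] δ]: neither s nor e can take the other as argument; the node is ill-typed.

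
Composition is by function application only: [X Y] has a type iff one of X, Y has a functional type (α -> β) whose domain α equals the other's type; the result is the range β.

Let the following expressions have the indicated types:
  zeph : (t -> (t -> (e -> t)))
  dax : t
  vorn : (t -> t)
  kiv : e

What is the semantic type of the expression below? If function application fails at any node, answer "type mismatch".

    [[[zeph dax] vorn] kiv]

type mismatch

[zeph dax]: functor zeph : (t -> (t -> (e -> t))), argument dax : t; result (t -> (e -> t)).
[[zeph dax] vorn]: (t -> (e -> t)) with (t -> t) — neither is a function whose domain matches the other; composition fails here.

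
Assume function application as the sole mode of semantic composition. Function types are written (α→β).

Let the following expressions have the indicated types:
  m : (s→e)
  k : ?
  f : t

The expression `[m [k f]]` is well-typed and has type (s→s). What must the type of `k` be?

[m [k f]] is required to be (s→s). m : (s→e) cannot yield (s→s) as functor, so [k f] : ((s→e)→(s→s)).
[k f] is required to be ((s→e)→(s→s)). f : t cannot yield ((s→e)→(s→s)) as functor, so k : (t→((s→e)→(s→s))).

(t→((s→e)→(s→s)))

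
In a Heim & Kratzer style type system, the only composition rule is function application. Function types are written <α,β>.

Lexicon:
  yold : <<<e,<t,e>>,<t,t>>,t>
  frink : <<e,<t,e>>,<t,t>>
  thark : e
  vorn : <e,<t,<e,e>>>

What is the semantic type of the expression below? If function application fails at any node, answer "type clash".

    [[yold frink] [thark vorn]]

[yold frink]: yold is <<<e,<t,e>>,<t,t>>,t>, frink is <<e,<t,e>>,<t,t>>; result t.
[thark vorn]: vorn is <e,<t,<e,e>>>, thark is e; result <t,<e,e>>.
[[yold frink] [thark vorn]]: [thark vorn] is <t,<e,e>>, [yold frink] is t; result <e,e>.

<e,e>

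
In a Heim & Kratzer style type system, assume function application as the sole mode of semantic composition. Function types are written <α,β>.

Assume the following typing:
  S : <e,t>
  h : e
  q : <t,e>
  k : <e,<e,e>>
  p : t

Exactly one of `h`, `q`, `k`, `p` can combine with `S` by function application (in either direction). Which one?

h — combines: S : <e,t> takes h : e as argument, giving t.
q : <t,e> — S needs e; q needs t; neither fits.
k : <e,<e,e>> — S needs e; k needs e; neither fits.
p : t — S needs e; p needs nothing (atomic); neither fits.

h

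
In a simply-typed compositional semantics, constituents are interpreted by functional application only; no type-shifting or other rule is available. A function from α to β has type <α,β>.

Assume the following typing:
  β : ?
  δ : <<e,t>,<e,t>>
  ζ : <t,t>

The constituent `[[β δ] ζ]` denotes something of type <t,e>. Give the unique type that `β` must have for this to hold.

<<<e,t>,<e,t>>,<<t,t>,<t,e>>>

[[β δ] ζ] must have type <t,e>. The sister ζ has type <t,t>; that is not a function onto <t,e>, so [β δ] must be the functor, of type <<t,t>,<t,e>>.
[β δ] must have type <<t,t>,<t,e>>. The sister δ has type <<e,t>,<e,t>>; that is not a function onto <<t,t>,<t,e>>, so β must be the functor, of type <<<e,t>,<e,t>>,<<t,t>,<t,e>>>.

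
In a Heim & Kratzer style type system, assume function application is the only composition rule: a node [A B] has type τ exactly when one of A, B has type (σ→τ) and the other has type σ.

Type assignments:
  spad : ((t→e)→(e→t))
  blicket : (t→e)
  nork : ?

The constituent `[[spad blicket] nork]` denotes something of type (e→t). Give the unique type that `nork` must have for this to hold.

((e→t)→(e→t))

At [[spad blicket] nork] (required: (e→t)): [spad blicket] is (e→t), which is not a function with range (e→t); hence nork is the functor — type ((e→t)→(e→t)).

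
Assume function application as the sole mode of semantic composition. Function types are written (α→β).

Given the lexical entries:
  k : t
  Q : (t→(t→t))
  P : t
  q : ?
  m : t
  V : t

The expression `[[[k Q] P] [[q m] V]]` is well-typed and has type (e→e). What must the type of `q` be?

(t→(t→(t→(e→e))))

[[[k Q] P] [[q m] V]] is required to be (e→e). [[k Q] P] : t cannot yield (e→e) as functor, so [[q m] V] : (t→(e→e)).
[[q m] V] is required to be (t→(e→e)). V : t cannot yield (t→(e→e)) as functor, so [q m] : (t→(t→(e→e))).
[q m] is required to be (t→(t→(e→e))). m : t cannot yield (t→(t→(e→e))) as functor, so q : (t→(t→(t→(e→e)))).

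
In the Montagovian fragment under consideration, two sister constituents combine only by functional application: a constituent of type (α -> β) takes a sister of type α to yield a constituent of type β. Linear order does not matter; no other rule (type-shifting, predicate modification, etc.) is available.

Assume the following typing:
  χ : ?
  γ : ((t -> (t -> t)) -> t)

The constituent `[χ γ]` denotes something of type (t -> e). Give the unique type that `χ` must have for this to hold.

[χ γ] is required to be (t -> e). γ : ((t -> (t -> t)) -> t) cannot yield (t -> e) as functor, so χ : (((t -> (t -> t)) -> t) -> (t -> e)).

(((t -> (t -> t)) -> t) -> (t -> e))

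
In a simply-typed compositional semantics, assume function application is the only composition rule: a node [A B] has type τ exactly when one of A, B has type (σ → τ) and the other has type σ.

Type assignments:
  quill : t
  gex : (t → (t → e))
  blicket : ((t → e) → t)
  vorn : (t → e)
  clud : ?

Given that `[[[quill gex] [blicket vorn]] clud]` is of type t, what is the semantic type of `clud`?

(e → t)

[[[quill gex] [blicket vorn]] clud] must have type t. The sister [[quill gex] [blicket vorn]] has type e; that is not a function onto t, so clud must be the functor, of type (e → t).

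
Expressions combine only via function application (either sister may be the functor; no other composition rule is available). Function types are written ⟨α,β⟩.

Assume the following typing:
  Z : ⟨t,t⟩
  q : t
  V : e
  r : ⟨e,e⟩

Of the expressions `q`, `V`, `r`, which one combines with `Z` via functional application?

q — combines: Z : ⟨t,t⟩ takes q : t as argument, giving t.
V : e — no; Z wants t, and V wants nothing (atomic).
r : ⟨e,e⟩ — no; Z wants t, and r wants e.

q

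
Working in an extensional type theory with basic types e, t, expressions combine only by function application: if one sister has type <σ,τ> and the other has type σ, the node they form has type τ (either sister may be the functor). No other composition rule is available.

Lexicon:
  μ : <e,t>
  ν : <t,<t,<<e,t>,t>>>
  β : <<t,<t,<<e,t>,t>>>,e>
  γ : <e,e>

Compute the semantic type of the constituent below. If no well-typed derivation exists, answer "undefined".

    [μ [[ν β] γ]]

t

At [ν β], β : <<t,<t,<<e,t>,t>>>,e> takes ν : <t,<t,<<e,t>,t>>>, giving e.
At [[ν β] γ], γ : <e,e> takes [ν β] : e, giving e.
At [μ [[ν β] γ]], μ : <e,t> takes [[ν β] γ] : e, giving t.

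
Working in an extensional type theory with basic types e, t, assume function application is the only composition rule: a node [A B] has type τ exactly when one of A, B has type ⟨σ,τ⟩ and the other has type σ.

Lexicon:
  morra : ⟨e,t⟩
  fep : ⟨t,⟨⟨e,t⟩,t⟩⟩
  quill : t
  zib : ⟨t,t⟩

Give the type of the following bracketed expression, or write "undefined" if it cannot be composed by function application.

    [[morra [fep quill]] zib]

t

[fep quill]: ⟨t,⟨⟨e,t⟩,t⟩⟩ applied to t yields ⟨⟨e,t⟩,t⟩.
[morra [fep quill]]: ⟨⟨e,t⟩,t⟩ applied to ⟨e,t⟩ yields t.
[[morra [fep quill]] zib]: ⟨t,t⟩ applied to t yields t.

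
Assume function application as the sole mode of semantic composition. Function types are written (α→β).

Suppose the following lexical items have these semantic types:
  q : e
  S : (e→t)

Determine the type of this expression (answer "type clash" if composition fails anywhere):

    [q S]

[q S]: functor S : (e→t), argument q : e; result t.

t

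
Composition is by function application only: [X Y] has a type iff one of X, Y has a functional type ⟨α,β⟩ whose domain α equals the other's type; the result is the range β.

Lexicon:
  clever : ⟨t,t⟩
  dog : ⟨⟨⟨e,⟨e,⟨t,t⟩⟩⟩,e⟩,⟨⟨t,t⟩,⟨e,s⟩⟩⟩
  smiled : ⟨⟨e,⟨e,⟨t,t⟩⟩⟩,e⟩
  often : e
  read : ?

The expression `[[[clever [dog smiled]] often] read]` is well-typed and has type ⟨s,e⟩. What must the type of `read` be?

At [[[clever [dog smiled]] often] read] (required: ⟨s,e⟩): [[clever [dog smiled]] often] is s, which is not a function with range ⟨s,e⟩; hence read is the functor — type ⟨s,⟨s,e⟩⟩.

⟨s,⟨s,e⟩⟩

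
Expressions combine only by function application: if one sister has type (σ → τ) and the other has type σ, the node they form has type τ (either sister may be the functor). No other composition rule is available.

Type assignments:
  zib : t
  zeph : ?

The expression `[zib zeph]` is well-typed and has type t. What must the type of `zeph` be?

(t → t)

[zib zeph] must have type t. The sister zib has type t; that is not a function onto t, so zeph must be the functor, of type (t → t).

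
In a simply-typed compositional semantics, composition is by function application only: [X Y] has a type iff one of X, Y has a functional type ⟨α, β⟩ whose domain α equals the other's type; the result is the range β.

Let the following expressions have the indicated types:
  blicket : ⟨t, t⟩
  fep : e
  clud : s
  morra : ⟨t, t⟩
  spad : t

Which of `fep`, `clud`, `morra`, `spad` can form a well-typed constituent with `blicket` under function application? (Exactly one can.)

spad

fep : e — blicket needs t; fep needs nothing (atomic); neither fits.
clud : s — blicket needs t; clud needs nothing (atomic); neither fits.
morra : ⟨t, t⟩ — blicket needs t; morra needs t; neither fits.
spad — combines: blicket : ⟨t, t⟩ takes spad : t as argument, giving t.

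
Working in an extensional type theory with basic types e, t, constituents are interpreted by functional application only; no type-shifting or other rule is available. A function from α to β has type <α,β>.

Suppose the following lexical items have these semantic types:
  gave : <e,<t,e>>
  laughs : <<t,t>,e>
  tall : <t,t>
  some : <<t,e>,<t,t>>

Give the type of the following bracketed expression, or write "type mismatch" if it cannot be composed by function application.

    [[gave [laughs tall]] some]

<t,t>

[laughs tall]: functor laughs : <<t,t>,e>, argument tall : <t,t>; result e.
[gave [laughs tall]]: functor gave : <e,<t,e>>, argument [laughs tall] : e; result <t,e>.
[[gave [laughs tall]] some]: functor some : <<t,e>,<t,t>>, argument [gave [laughs tall]] : <t,e>; result <t,t>.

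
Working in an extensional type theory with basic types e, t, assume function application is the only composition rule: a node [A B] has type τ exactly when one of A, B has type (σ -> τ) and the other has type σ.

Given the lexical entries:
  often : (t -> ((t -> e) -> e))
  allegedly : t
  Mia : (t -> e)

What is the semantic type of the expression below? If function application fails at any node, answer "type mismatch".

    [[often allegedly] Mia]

[often allegedly] — often of type (t -> ((t -> e) -> e)) combines with allegedly of type t: type ((t -> e) -> e).
[[often allegedly] Mia] — [often allegedly] of type ((t -> e) -> e) combines with Mia of type (t -> e): type e.

e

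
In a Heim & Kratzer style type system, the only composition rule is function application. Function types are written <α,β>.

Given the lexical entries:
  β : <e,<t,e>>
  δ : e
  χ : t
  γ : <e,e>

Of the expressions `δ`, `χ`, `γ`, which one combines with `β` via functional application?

δ

δ — combines: β : <e,<t,e>> takes δ : e as argument, giving <t,e>.
χ : t — does not combine with β.
γ : <e,e> — does not combine with β.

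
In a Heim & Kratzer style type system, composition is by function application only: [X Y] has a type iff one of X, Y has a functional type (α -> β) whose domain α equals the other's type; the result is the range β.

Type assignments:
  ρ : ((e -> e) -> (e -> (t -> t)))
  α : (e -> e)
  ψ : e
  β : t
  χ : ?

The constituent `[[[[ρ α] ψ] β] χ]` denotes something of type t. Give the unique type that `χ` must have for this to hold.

(t -> t)

For [[[[ρ α] ψ] β] χ] to have type t with [[[ρ α] ψ] β] of type t, χ must be the function: χ : (t -> t).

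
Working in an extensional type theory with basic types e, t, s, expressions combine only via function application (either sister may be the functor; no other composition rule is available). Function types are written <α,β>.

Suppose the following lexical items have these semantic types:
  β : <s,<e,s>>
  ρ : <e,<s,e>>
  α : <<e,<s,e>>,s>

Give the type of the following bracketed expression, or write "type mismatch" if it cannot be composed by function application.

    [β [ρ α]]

<e,s>

[ρ α]: α is <<e,<s,e>>,s>, ρ is <e,<s,e>>; result s.
[β [ρ α]]: β is <s,<e,s>>, [ρ α] is s; result <e,s>.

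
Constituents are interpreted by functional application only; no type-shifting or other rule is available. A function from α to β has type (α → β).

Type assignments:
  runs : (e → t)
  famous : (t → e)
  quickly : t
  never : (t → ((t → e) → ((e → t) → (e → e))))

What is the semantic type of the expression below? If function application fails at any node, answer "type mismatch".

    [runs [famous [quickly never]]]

[quickly never]: functor never : (t → ((t → e) → ((e → t) → (e → e)))), argument quickly : t; result ((t → e) → ((e → t) → (e → e))).
[famous [quickly never]]: functor [quickly never] : ((t → e) → ((e → t) → (e → e))), argument famous : (t → e); result ((e → t) → (e → e)).
[runs [famous [quickly never]]]: functor [famous [quickly never]] : ((e → t) → (e → e)), argument runs : (e → t); result (e → e).

(e → e)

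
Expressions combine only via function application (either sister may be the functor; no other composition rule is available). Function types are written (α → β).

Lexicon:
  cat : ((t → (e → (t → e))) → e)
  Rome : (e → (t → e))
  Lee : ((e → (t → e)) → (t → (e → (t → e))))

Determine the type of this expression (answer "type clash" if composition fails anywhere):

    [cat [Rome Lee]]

[Rome Lee]: ((e → (t → e)) → (t → (e → (t → e)))) applied to (e → (t → e)) yields (t → (e → (t → e))).
[cat [Rome Lee]]: ((t → (e → (t → e))) → e) applied to (t → (e → (t → e))) yields e.

e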